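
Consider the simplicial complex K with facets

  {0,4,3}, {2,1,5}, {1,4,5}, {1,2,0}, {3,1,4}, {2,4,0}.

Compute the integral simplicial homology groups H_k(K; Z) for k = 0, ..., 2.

We work with the vertex ordering 0 < 1 < 2 < 3 < 4 < 5. The simplices of K, each written with vertices in increasing order, are:

  0-simplices (6): [0], [1], [2], [3], [4], [5]
  1-simplices (12): [0,1], [0,2], [0,3], [0,4], [1,2], [1,3], [1,4], [1,5], [2,4], [2,5], [3,4], [4,5]
  2-simplices (6): [0,1,2], [0,2,4], [0,3,4], [1,2,5], [1,3,4], [1,4,5]

so the chain groups are C_0 ≅ Z^6, C_1 ≅ Z^12, C_2 ≅ Z^6.

Boundary ∂_1: C_1 → C_0 sends each edge [p,q] (with p < q) to q − p.
This gives a 6×12 integer matrix of rank 5; reducing to Smith normal form yields diagonal entries (1,1,1,1,1).

∂_2: C_2 → C_1 maps a triangle to the signed sum of its edges. For instance
  ∂[0,1,2] = [1,2] − [0,2] + [0,1],
  ∂[1,4,5] = [4,5] − [1,5] + [1,4].
The 12×6 boundary matrix has rank 6 and Smith normal form diag(1,1,1,1,1,1).

Computing H_k = (kernel of ∂_k) / (image of ∂_{k+1}):

  H_0: rank C_0 − rank ∂_1 = 6 − 5 = 1, and the invariant factors of ∂_1 are all 1, so H_0 ≅ Z.
  H_1: rank ker ∂_1 − rank ∂_2 = (12 − 5) − 6 = 1, and the invariant factors of ∂_2 are all 1, so H_1 ≅ Z.
  H_2: rank ker ∂_2 − rank ∂_3 = (6 − 6) − 0 = 0, and there is no ∂_3, so H_2 ≅ 0.

As a check, the Euler characteristic is 6 − 12 + 6 = 0, which agrees with 1 − 1 + 0 = 0.

H_0 = Z,  H_1 = Z,  H_2 = 0.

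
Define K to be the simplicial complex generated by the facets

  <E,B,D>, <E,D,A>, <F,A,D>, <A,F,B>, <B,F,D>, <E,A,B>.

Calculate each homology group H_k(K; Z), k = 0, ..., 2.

K has 5 vertices, 9 edges, 6 triangles.
rank ∂_0 = 0, rank ∂_1 = 4 ⇒ b_0 = 5 − 0 − 4 = 1; all invariant factors of ∂_1 are 1 so no torsion. So H_0 ≅ Z.
rank ∂_1 = 4, rank ∂_2 = 5 ⇒ b_1 = 9 − 4 − 5 = 0; all invariant factors of ∂_2 are 1 so no torsion. So H_1 ≅ 0.
rank ∂_2 = 5, rank ∂_3 = 0 ⇒ b_2 = 6 − 5 − 0 = 1. So H_2 ≅ Z.

H_0 = Z,  H_1 = 0,  H_2 = Z.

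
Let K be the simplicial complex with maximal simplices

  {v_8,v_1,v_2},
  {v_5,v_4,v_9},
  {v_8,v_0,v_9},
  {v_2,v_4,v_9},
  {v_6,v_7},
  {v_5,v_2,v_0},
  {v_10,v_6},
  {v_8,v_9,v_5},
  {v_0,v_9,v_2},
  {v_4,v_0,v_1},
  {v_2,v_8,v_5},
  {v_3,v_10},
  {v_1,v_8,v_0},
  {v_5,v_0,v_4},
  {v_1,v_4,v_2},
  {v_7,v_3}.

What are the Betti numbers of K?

b_0 = 2, b_1 = 1, b_2 = 0.

Fix the vertex order v_0 < v_1 < v_2 < v_3 < v_4 < v_5 < v_6 < v_7 < v_8 < v_9 < v_10 and write every simplex with vertices in increasing order. Then dim K = 2 and the simplices of K are:

  0-simplices (11): [v_0], [v_1], [v_2], [v_3], [v_4], [v_5], [v_6], [v_7], [v_8], [v_9], [v_10]
  1-simplices (22): (22 of them)
  2-simplices (12): (12 of them)

Hence C_0 ≅ Z^11, C_1 ≅ Z^22, C_2 ≅ Z^12.

Boundary ∂_1: C_1 → C_0 is given by ∂[p,q] = [q] − [p]. For instance
  ∂[v_6,v_7] = [v_7] − [v_6].
As a 11×22 matrix over Z this has rank 9, with invariant factors (1,1,1,1,1,1,1,1,1).

∂_2: C_2 → C_1 maps a triangle to the signed sum of its edges. For instance
  ∂[v_0,v_2,v_9] = [v_2,v_9] − [v_0,v_9] + [v_0,v_2],
  ∂[v_0,v_8,v_9] = [v_8,v_9] − [v_0,v_9] + [v_0,v_8].
The 22×12 boundary matrix has rank 12 and Smith normal form diag(1,1,1,1,1,1,1,1,1,1,1,2).

Now H_k = ker ∂_k / im ∂_{k+1}, so:

  H_0: rank C_0 − rank ∂_1 = 11 − 9 = 2, and the invariant factors of ∂_1 are all 1, so H_0 = Z^2.
  H_1: rank ker ∂_1 − rank ∂_2 = (22 − 9) − 12 = 1, and ∂_2 has invariant factor 2 > 1, so H_1 = Z ⊕ Z/2.
  H_2: rank ker ∂_2 − rank ∂_3 = (12 − 12) − 0 = 0, and there is no ∂_3, so H_2 = 0.

As a check, the Euler characteristic is 11 − 22 + 12 = 1, which agrees with 2 − 1 + 0 = 1.
(K is a triangulation of the disjoint union of the circle S^1 and the real projective plane RP^2.)

Hence the Betti numbers are b_0 = 2, b_1 = 1, b_2 = 0.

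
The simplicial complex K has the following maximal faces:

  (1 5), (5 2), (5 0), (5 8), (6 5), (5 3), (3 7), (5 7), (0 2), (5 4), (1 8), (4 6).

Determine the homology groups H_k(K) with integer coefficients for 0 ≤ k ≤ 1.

We work with the vertex ordering 0 < 1 < 2 < 3 < 4 < 5 < 6 < 7 < 8. The simplices of K, each written with vertices in increasing order, are:

  0-simplices (9): [0], [1], [2], [3], [4], [5], [6], [7], [8]
  1-simplices (12): [0,2], [0,5], [1,5], [1,8], [2,5], [3,5], [3,7], [4,5], [4,6], [5,6], [5,7], [5,8]

giving chain groups C_0 ≅ Z^9, C_1 ≅ Z^12.

Boundary ∂_1: C_1 → C_0 sends each edge [p,q] (with p < q) to q − p.
The 9×12 boundary matrix has rank 8 and Smith normal form diag(1,1,1,1,1,1,1,1).

Computing H_k = (kernel of ∂_k) / (image of ∂_{k+1}):

  H_0: rank C_0 − rank ∂_1 = 9 − 8 = 1, and the invariant factors of ∂_1 are all 1, so H_0 ≅ Z.
  H_1: rank ker ∂_1 − rank ∂_2 = (12 − 8) − 0 = 4, and there is no ∂_2, so H_1 ≅ Z^4.

As a check, the Euler characteristic is 9 − 12 = -3, which agrees with 1 − 4 = -3.

H_0 = Z,  H_1 = Z^4.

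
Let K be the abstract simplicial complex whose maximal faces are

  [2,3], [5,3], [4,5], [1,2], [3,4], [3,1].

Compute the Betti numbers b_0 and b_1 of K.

b_0 = 1, b_1 = 2.

We work with the vertex ordering 1 < 2 < 3 < 4 < 5. The simplices of K, each written with vertices in increasing order, are:

  0-simplices (5): [1], [2], [3], [4], [5]
  1-simplices (6): [1,2], [1,3], [2,3], [3,4], [3,5], [4,5]

giving chain groups C_0 ≅ Z^5, C_1 ≅ Z^6.

Boundary ∂_1: C_1 → C_0 is given by ∂[p,q] = [q] − [p]. For instance
  ∂[3,5] = [5] − [3].
The 5×6 boundary matrix has rank 4 and Smith normal form diag(1,1,1,1).

Reading off H_k = ker ∂_k / im ∂_{k+1}:

  H_0: rank C_0 − rank ∂_1 = 5 − 4 = 1, and the invariant factors of ∂_1 are all 1, so H_0 = Z.
  H_1: rank ker ∂_1 − rank ∂_2 = (6 − 4) − 0 = 2, and there is no ∂_2, so H_1 = Z^2.

(K is a triangulation of a wedge of 2 circles.)

Hence the Betti numbers are b_0 = 1, b_1 = 2.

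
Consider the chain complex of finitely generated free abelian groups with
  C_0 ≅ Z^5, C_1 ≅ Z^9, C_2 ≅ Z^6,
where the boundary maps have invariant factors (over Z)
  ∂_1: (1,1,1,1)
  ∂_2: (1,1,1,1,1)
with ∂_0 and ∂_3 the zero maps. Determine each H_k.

H_0: b_0 = 5 − 0 − 4 = 1; torsion from ∂_1 factors > 1: none. So H_0 ≅ Z.
H_1: b_1 = 9 − 4 − 5 = 0; torsion from ∂_2 factors > 1: none. So H_1 ≅ 0.
H_2: b_2 = 6 − 5 − 0 = 1; torsion from ∂_3 factors > 1: none. So H_2 ≅ Z.

H_0 ≅ Z,  H_1 = 0,  H_2 ≅ Z.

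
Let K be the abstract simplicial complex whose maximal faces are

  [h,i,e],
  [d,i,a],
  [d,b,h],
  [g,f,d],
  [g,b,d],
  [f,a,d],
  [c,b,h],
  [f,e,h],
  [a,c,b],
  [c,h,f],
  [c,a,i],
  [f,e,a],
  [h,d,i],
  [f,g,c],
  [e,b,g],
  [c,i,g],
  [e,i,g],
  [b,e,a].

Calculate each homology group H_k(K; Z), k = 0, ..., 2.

H_0 ≅ Z,  H_1 ≅ Z^2,  H_2 ≅ Z.

Order the vertices as a < b < c < d < e < f < g < h < i. Listing each simplex with vertices in this order, K has dimension 2 with simplices:

  0-simplices (9): a, b, c, d, e, f, g, h, i
  1-simplices (27): ab, ac, ad, ae, af, ai, bc, bd, be, bg, bh, cf, cg, ch, ci, df, dg, dh, di, ef, eg, eh, ei, fg, fh, gi, hi
  2-simplices (18): abc, abe, aci, adf, adi, aef, bch, bdg, bdh, beg, cfg, cfh, cgi, dfg, dhi, efh, egi, ehi

giving chain groups C_0 ≅ Z^9, C_1 ≅ Z^27, C_2 ≅ Z^18.

∂_1: C_1 → C_0 maps an edge to its endpoints' difference, ∂[p,q] = q − p. For instance
  ∂fg = g − f.
This gives a 9×27 integer matrix of rank 8; reducing to Smith normal form yields diagonal entries (1,1,1,1,1,1,1,1).

∂_2: C_2 → C_1 sends each 2-simplex [p,q,r] to [q,r] − [p,r] + [p,q]. For instance
  ∂dfg = fg − dg + df,
  ∂aef = ef − af + ae.
The resulting 27×18 matrix has rank 17, and its Smith normal form has invariant factors (1,1,1,1,1,1,1,1,1,1,1,1,1,1,1,1,1).

Reading off H_k = ker ∂_k / im ∂_{k+1}:

  H_0: rank C_0 − rank ∂_1 = 9 − 8 = 1, and the invariant factors of ∂_1 are all 1, so H_0 = Z.
  H_1: rank ker ∂_1 − rank ∂_2 = (27 − 8) − 17 = 2, and the invariant factors of ∂_2 are all 1, so H_1 = Z^2.
  H_2: rank ker ∂_2 − rank ∂_3 = (18 − 17) − 0 = 1, and there is no ∂_3, so H_2 = Z.

As a check, the Euler characteristic is 9 − 27 + 18 = 0, which agrees with 1 − 2 + 1 = 0.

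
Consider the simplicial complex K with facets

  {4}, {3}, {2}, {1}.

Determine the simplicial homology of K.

We work with the vertex ordering 1 < 2 < 3 < 4. The simplices of K, each written with vertices in increasing order, are:

  0-simplices (4): [1], [2], [3], [4]

giving chain groups C_0 ≅ Z^4.

From H_k ≅ ker(∂_k) / im(∂_{k+1}) we obtain:

  H_0: rank C_0 − rank ∂_1 = 4 − 0 = 4, and there is no ∂_1, so H_0 ≅ Z^4.

(K is a triangulation of a set of 4 points.)

H_0 = Z^4.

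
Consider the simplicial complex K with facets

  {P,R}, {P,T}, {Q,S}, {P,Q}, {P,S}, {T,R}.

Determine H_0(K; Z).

K has 5 vertices, 6 edges.
rank ∂_0 = 0, rank ∂_1 = 4 ⇒ b_0 = 5 − 0 − 4 = 1; all invariant factors of ∂_1 are 1 so no torsion. So H_0 = Z.

H_0 = Z.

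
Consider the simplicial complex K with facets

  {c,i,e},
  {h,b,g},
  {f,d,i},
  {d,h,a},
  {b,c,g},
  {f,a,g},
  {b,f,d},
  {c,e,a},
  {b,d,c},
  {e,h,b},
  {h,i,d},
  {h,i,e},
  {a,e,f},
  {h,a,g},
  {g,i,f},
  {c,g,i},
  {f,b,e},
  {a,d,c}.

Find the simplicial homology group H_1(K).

Fix the vertex order a < b < c < d < e < f < g < h < i and write every simplex with vertices in increasing order. Then dim K = 2 and the simplices of K are:

  0-simplices (9): a, b, c, d, e, f, g, h, i
  1-simplices (27): ac, ad, ae, af, ag, ah, bc, bd, be, bf, bg, bh, cd, ce, cg, ci, df, dh, di, ef, eh, ei, fg, fi, gh, gi, hi
  2-simplices (18): acd, ace, adh, aef, afg, agh, bcd, bcg, bdf, bef, beh, bgh, cei, cgi, dfi, dhi, ehi, fgi

so the chain groups are C_0 ≅ Z^9, C_1 ≅ Z^27, C_2 ≅ Z^18.

∂_1: C_1 → C_0 sends each edge [p,q] (with p < q) to q − p. For instance
  ∂fi = i − f.
As a 9×27 matrix over Z this has rank 8, with invariant factors (1,1,1,1,1,1,1,1).

∂_2: C_2 → C_1 acts by ∂[p,q,r] = [q,r] − [p,r] + [p,q]. For instance
  ∂fgi = gi − fi + fg,
  ∂beh = eh − bh + be.
This gives a 27×18 integer matrix of rank 17; reducing to Smith normal form yields diagonal entries (1,1,1,1,1,1,1,1,1,1,1,1,1,1,1,1,1).

Reading off H_k = ker ∂_k / im ∂_{k+1}:

  H_1: rank ker ∂_1 − rank ∂_2 = (27 − 8) − 17 = 2, and the invariant factors of ∂_2 are all 1, so H_1 ≅ Z^2.

H_1 = Z^2.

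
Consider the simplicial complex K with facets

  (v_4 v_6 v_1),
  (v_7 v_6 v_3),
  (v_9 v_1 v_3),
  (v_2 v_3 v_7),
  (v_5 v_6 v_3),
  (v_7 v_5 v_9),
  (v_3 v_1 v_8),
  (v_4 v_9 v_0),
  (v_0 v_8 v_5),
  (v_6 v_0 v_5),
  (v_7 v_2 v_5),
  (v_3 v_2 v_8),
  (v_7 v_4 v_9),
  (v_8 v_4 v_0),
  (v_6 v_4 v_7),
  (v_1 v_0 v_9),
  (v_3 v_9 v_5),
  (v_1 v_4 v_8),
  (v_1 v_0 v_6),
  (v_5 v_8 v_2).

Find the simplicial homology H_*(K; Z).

Order the vertices as v_0 < v_1 < v_2 < v_3 < v_4 < v_5 < v_6 < v_7 < v_8 < v_9. Listing each simplex with vertices in this order, K has dimension 2 with simplices:

  0-simplices (10): [v_0], [v_1], [v_2], [v_3], [v_4], [v_5], [v_6], [v_7], [v_8], [v_9]
  1-simplices (30): (30 of them)
  2-simplices (20): (20 of them)

Hence C_0 ≅ Z^10, C_1 ≅ Z^30, C_2 ≅ Z^20.

Boundary ∂_1: C_1 → C_0 is given by ∂[p,q] = [q] − [p].
The resulting 10×30 matrix has rank 9, and its Smith normal form has invariant factors (1,1,1,1,1,1,1,1,1).

The boundary map ∂_2: C_2 → C_1 acts by ∂[p,q,r] = [q,r] − [p,r] + [p,q]. For instance
  ∂[v_0,v_1,v_6] = [v_1,v_6] − [v_0,v_6] + [v_0,v_1],
  ∂[v_3,v_5,v_6] = [v_5,v_6] − [v_3,v_6] + [v_3,v_5].
As a 30×20 matrix over Z this has rank 20, with invariant factors (1,1,1,1,1,1,1,1,1,1,1,1,1,1,1,1,1,1,1,2).

Computing H_k = (kernel of ∂_k) / (image of ∂_{k+1}):

  H_0: rank C_0 − rank ∂_1 = 10 − 9 = 1, and the invariant factors of ∂_1 are all 1, so H_0 = Z.
  H_1: rank ker ∂_1 − rank ∂_2 = (30 − 9) − 20 = 1, and ∂_2 has invariant factor 2 > 1, so H_1 = Z ⊕ Z/2.
  H_2: rank ker ∂_2 − rank ∂_3 = (20 − 20) − 0 = 0, and there is no ∂_3, so H_2 = 0.

H_0 = Z,  H_1 = Z ⊕ Z/2,  H_2 = 0.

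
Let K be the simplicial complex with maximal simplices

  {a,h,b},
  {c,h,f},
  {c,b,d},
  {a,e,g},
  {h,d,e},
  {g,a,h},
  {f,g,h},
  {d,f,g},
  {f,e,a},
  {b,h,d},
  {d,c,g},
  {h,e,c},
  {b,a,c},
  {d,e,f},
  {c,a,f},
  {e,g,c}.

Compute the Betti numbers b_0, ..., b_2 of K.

b_0 = 1, b_1 = 2, b_2 = 1.

Order the vertices as a < b < c < d < e < f < g < h. Listing each simplex with vertices in this order, K has dimension 2 with simplices:

  0-simplices (8): a, b, c, d, e, f, g, h
  1-simplices (24): ab, ac, ae, af, ag, ah, bc, bd, bh, cd, ce, cf, cg, ch, de, df, dg, dh, ef, eg, eh, fg, fh, gh
  2-simplices (16): abc, abh, acf, aef, aeg, agh, bcd, bdh, cdg, ceg, ceh, cfh, def, deh, dfg, fgh

Hence C_0 ≅ Z^8, C_1 ≅ Z^24, C_2 ≅ Z^16.

The boundary map ∂_1: C_1 → C_0 is given by ∂[p,q] = [q] − [p]. For instance
  ∂cd = d − c.
As a 8×24 matrix over Z this has rank 7, with invariant factors (1,1,1,1,1,1,1).

The boundary map ∂_2: C_2 → C_1 maps a triangle to the signed sum of its edges. For instance
  ∂ceh = eh − ch + ce,
  ∂aef = ef − af + ae.
As a 24×16 matrix over Z this has rank 15, with invariant factors (1,1,1,1,1,1,1,1,1,1,1,1,1,1,1).

From H_k ≅ ker(∂_k) / im(∂_{k+1}) we obtain:

  H_0: rank C_0 − rank ∂_1 = 8 − 7 = 1, and the invariant factors of ∂_1 are all 1, so H_0 = Z.
  H_1: rank ker ∂_1 − rank ∂_2 = (24 − 7) − 15 = 2, and the invariant factors of ∂_2 are all 1, so H_1 = Z^2.
  H_2: rank ker ∂_2 − rank ∂_3 = (16 − 15) − 0 = 1, and there is no ∂_3, so H_2 = Z.

(K is a triangulation of the torus T^2.)

Hence the Betti numbers are b_0 = 1, b_1 = 2, b_2 = 1.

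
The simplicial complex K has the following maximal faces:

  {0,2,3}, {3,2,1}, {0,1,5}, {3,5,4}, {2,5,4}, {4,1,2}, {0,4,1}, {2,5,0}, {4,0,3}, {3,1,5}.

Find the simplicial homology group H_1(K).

Order the vertices as 0 < 1 < 2 < 3 < 4 < 5. Listing each simplex with vertices in this order, K has dimension 2 with simplices:

  0-simplices (6): [0], [1], [2], [3], [4], [5]
  1-simplices (15): [0,1], [0,2], [0,3], [0,4], [0,5], [1,2], [1,3], [1,4], [1,5], [2,3], [2,4], [2,5], [3,4], [3,5], [4,5]
  2-simplices (10): [0,1,4], [0,1,5], [0,2,3], [0,2,5], [0,3,4], [1,2,3], [1,2,4], [1,3,5], [2,4,5], [3,4,5]

so the chain groups are C_0 ≅ Z^6, C_1 ≅ Z^15, C_2 ≅ Z^10.

∂_1: C_1 → C_0 maps an edge to its endpoints' difference, ∂[p,q] = q − p.
As a 6×15 matrix over Z this has rank 5, with invariant factors (1,1,1,1,1).

Boundary ∂_2: C_2 → C_1 maps a triangle to the signed sum of its edges. For instance
  ∂[0,1,4] = [1,4] − [0,4] + [0,1],
  ∂[2,4,5] = [4,5] − [2,5] + [2,4].
The resulting 15×10 matrix has rank 10, and its Smith normal form has invariant factors (1,1,1,1,1,1,1,1,1,2).

From H_k ≅ ker(∂_k) / im(∂_{k+1}) we obtain:

  H_1: rank ker ∂_1 − rank ∂_2 = (15 − 5) − 10 = 0, and ∂_2 has invariant factor 2 > 1, so H_1 ≅ Z/2.

H_1 = Z/2.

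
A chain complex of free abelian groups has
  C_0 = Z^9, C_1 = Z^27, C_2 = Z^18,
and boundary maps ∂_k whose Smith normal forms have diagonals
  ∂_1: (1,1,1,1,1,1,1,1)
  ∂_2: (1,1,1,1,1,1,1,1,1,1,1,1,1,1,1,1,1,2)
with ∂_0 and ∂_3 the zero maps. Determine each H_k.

H_0 ≅ Z,  H_1 ≅ Z ⊕ Z/2Z,  H_2 = 0.

H_0: b_0 = 9 − 0 − 8 = 1; torsion from ∂_1 factors > 1: none. So H_0 ≅ Z.
H_1: b_1 = 27 − 8 − 18 = 1; torsion from ∂_2 factors > 1: [2]. So H_1 ≅ Z ⊕ Z/2Z.
H_2: b_2 = 18 − 18 − 0 = 0; torsion from ∂_3 factors > 1: none. So H_2 ≅ 0.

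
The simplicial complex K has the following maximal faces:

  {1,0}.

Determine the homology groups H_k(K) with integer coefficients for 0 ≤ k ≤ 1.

We work with the vertex ordering 0 < 1. The simplices of K, each written with vertices in increasing order, are:

  0-simplices (2): [0], [1]
  1-simplices (1): [0,1]

so the chain groups are C_0 ≅ Z^2, C_1 ≅ Z^1.

The boundary map ∂_1: C_1 → C_0 maps an edge to its endpoints' difference, ∂[p,q] = q − p. For instance
  ∂[0,1] = [1] − [0].
The resulting 2×1 matrix has rank 1, and its Smith normal form has invariant factors (1).

Computing H_k = (kernel of ∂_k) / (image of ∂_{k+1}):

  H_0: rank C_0 − rank ∂_1 = 2 − 1 = 1, and the invariant factors of ∂_1 are all 1, so H_0 ≅ Z.
  H_1: rank ker ∂_1 − rank ∂_2 = (1 − 1) − 0 = 0, and there is no ∂_2, so H_1 ≅ 0.

H_0 = Z,  H_1 = 0.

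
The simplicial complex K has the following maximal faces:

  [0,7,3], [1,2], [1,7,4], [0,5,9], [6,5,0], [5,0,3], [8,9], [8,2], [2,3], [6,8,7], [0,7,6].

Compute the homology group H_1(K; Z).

Take the total order 0 < 1 < 2 < 3 < 4 < 5 < 6 < 7 < 8 < 9 on the vertex set. Then K (dimension 2) consists of the simplices:

  0-simplices (10): [0], [1], [2], [3], [4], [5], [6], [7], [8], [9]
  1-simplices (19): [0,3], [0,5], [0,6], [0,7], [0,9], [1,2], [1,4], [1,7], [2,3], [2,8], [3,5], [3,7], [4,7], [5,6], [5,9], [6,7], [6,8], [7,8], [8,9]
  2-simplices (7): [0,3,5], [0,3,7], [0,5,6], [0,5,9], [0,6,7], [1,4,7], [6,7,8]

so the chain groups are C_0 ≅ Z^10, C_1 ≅ Z^19, C_2 ≅ Z^7.

∂_1: C_1 → C_0 maps an edge to its endpoints' difference, ∂[p,q] = q − p. For instance
  ∂[8,9] = [9] − [8].
The resulting 10×19 matrix has rank 9, and its Smith normal form has invariant factors (1,1,1,1,1,1,1,1,1).

Boundary ∂_2: C_2 → C_1 sends each 2-simplex [p,q,r] to [q,r] − [p,r] + [p,q]. For instance
  ∂[0,6,7] = [6,7] − [0,7] + [0,6],
  ∂[0,5,6] = [5,6] − [0,6] + [0,5].
As a 19×7 matrix over Z this has rank 7, with invariant factors (1,1,1,1,1,1,1).

Reading off H_k = ker ∂_k / im ∂_{k+1}:

  H_1: rank ker ∂_1 − rank ∂_2 = (19 − 9) − 7 = 3, and the invariant factors of ∂_2 are all 1, so H_1 ≅ Z^3.

H_1 ≅ Z^3.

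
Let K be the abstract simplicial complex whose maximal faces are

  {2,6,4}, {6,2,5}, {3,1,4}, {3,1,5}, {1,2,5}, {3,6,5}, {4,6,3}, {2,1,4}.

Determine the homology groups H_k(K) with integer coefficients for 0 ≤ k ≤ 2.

Take the total order 1 < 2 < 3 < 4 < 5 < 6 on the vertex set. Then K (dimension 2) consists of the simplices:

  0-simplices (6): [1], [2], [3], [4], [5], [6]
  1-simplices (12): [1,2], [1,3], [1,4], [1,5], [2,4], [2,5], [2,6], [3,4], [3,5], [3,6], [4,6], [5,6]
  2-simplices (8): [1,2,4], [1,2,5], [1,3,4], [1,3,5], [2,4,6], [2,5,6], [3,4,6], [3,5,6]

so the chain groups are C_0 ≅ Z^6, C_1 ≅ Z^12, C_2 ≅ Z^8.

∂_1: C_1 → C_0 is given by ∂[p,q] = [q] − [p]. For instance
  ∂[3,5] = [5] − [3].
The 6×12 boundary matrix has rank 5 and Smith normal form diag(1,1,1,1,1).

The boundary map ∂_2: C_2 → C_1 acts by ∂[p,q,r] = [q,r] − [p,r] + [p,q]. For instance
  ∂[1,2,4] = [2,4] − [1,4] + [1,2],
  ∂[1,2,5] = [2,5] − [1,5] + [1,2].
The resulting 12×8 matrix has rank 7, and its Smith normal form has invariant factors (1,1,1,1,1,1,1).

Reading off H_k = ker ∂_k / im ∂_{k+1}:

  H_0: rank C_0 − rank ∂_1 = 6 − 5 = 1, and the invariant factors of ∂_1 are all 1, so H_0 ≅ Z.
  H_1: rank ker ∂_1 − rank ∂_2 = (12 − 5) − 7 = 0, and the invariant factors of ∂_2 are all 1, so H_1 ≅ 0.
  H_2: rank ker ∂_2 − rank ∂_3 = (8 − 7) − 0 = 1, and there is no ∂_3, so H_2 ≅ Z.

H_0 ≅ Z,  H_1 = 0,  H_2 ≅ Z.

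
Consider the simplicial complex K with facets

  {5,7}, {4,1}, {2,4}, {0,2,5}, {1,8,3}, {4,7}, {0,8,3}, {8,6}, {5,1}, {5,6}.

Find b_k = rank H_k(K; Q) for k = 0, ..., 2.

Take the total order 0 < 1 < 2 < 3 < 4 < 5 < 6 < 7 < 8 on the vertex set. Then K (dimension 2) consists of the simplices:

  0-simplices (9): [0], [1], [2], [3], [4], [5], [6], [7], [8]
  1-simplices (15): [0,2], [0,3], [0,5], [0,8], [1,3], [1,4], [1,5], [1,8], [2,4], [2,5], [3,8], [4,7], [5,6], [5,7], [6,8]
  2-simplices (3): [0,2,5], [0,3,8], [1,3,8]

giving chain groups C_0 ≅ Z^9, C_1 ≅ Z^15, C_2 ≅ Z^3.

Boundary ∂_1: C_1 → C_0 is given by ∂[p,q] = [q] − [p]. For instance
  ∂[0,8] = [8] − [0].
The resulting 9×15 matrix has rank 8, and its Smith normal form has invariant factors (1,1,1,1,1,1,1,1).

∂_2: C_2 → C_1 sends each 2-simplex [p,q,r] to [q,r] − [p,r] + [p,q]. For instance
  ∂[0,3,8] = [3,8] − [0,8] + [0,3],
  ∂[1,3,8] = [3,8] − [1,8] + [1,3].
This gives a 15×3 integer matrix of rank 3; reducing to Smith normal form yields diagonal entries (1,1,1).

Reading off H_k = ker ∂_k / im ∂_{k+1}:

  H_0: rank C_0 − rank ∂_1 = 9 − 8 = 1, and the invariant factors of ∂_1 are all 1, so H_0 = Z.
  H_1: rank ker ∂_1 − rank ∂_2 = (15 − 8) − 3 = 4, and the invariant factors of ∂_2 are all 1, so H_1 = Z^4.
  H_2: rank ker ∂_2 − rank ∂_3 = (3 − 3) − 0 = 0, and there is no ∂_3, so H_2 = 0.

As a check, the Euler characteristic is 9 − 15 + 3 = -3, which agrees with 1 − 4 + 0 = -3.

Hence the Betti numbers are b_0 = 1, b_1 = 4, b_2 = 0.

b_0 = 1, b_1 = 4, b_2 = 0.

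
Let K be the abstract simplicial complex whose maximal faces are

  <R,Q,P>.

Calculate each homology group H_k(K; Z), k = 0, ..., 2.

Order the vertices as P < Q < R. Listing each simplex with vertices in this order, K has dimension 2 with simplices:

  0-simplices (3): P, Q, R
  1-simplices (3): PQ, PR, QR
  2-simplices (1): PQR

Hence C_0 ≅ Z^3, C_1 ≅ Z^3, C_2 ≅ Z^1.

The boundary map ∂_1: C_1 → C_0 is given by ∂[p,q] = [q] − [p]. For instance
  ∂QR = R − Q.
The resulting 3×3 matrix has rank 2, and its Smith normal form has invariant factors (1,1).

∂_2: C_2 → C_1 acts by ∂[p,q,r] = [q,r] − [p,r] + [p,q]. For instance
  ∂PQR = QR − PR + PQ.
This gives a 3×1 integer matrix of rank 1; reducing to Smith normal form yields diagonal entries (1).

Reading off H_k = ker ∂_k / im ∂_{k+1}:

  H_0: rank C_0 − rank ∂_1 = 3 − 2 = 1, and the invariant factors of ∂_1 are all 1, so H_0 = Z.
  H_1: rank ker ∂_1 − rank ∂_2 = (3 − 2) − 1 = 0, and the invariant factors of ∂_2 are all 1, so H_1 = 0.
  H_2: rank ker ∂_2 − rank ∂_3 = (1 − 1) − 0 = 0, and there is no ∂_3, so H_2 = 0.

(K is a triangulation of the 2-simplex.)

H_0 = Z,  H_1 = 0,  H_2 = 0.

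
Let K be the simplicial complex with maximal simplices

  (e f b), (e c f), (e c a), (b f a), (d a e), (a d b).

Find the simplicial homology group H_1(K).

H_1 ≅ Z.

Fix the vertex order a < b < c < d < e < f and write every simplex with vertices in increasing order. Then dim K = 2 and the simplices of K are:

  0-simplices (6): a, b, c, d, e, f
  1-simplices (12): ab, ac, ad, ae, af, bd, be, bf, ce, cf, de, ef
  2-simplices (6): abd, abf, ace, ade, bef, cef

Hence C_0 ≅ Z^6, C_1 ≅ Z^12, C_2 ≅ Z^6.

The boundary map ∂_1: C_1 → C_0 sends each edge [p,q] (with p < q) to q − p. For instance
  ∂ce = e − c.
The 6×12 boundary matrix has rank 5 and Smith normal form diag(1,1,1,1,1).

Boundary ∂_2: C_2 → C_1 sends each 2-simplex [p,q,r] to [q,r] − [p,r] + [p,q]. For instance
  ∂abf = bf − af + ab,
  ∂cef = ef − cf + ce.
This gives a 12×6 integer matrix of rank 6; reducing to Smith normal form yields diagonal entries (1,1,1,1,1,1).

Computing H_k = (kernel of ∂_k) / (image of ∂_{k+1}):

  H_1: rank ker ∂_1 − rank ∂_2 = (12 − 5) − 6 = 1, and the invariant factors of ∂_2 are all 1, so H_1 ≅ Z.

(K is a triangulation of the cylinder S^1 x I.)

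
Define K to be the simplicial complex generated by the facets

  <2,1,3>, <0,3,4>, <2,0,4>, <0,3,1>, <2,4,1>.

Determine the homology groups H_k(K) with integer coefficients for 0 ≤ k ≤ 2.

H_0 ≅ Z,  H_1 ≅ Z,  H_2 = 0.

K has 5 vertices, 10 edges, 5 triangles.
rank ∂_0 = 0, rank ∂_1 = 4 ⇒ b_0 = 5 − 0 − 4 = 1; all invariant factors of ∂_1 are 1 so no torsion. So H_0 ≅ Z.
rank ∂_1 = 4, rank ∂_2 = 5 ⇒ b_1 = 10 − 4 − 5 = 1; all invariant factors of ∂_2 are 1 so no torsion. So H_1 ≅ Z.
rank ∂_2 = 5, rank ∂_3 = 0 ⇒ b_2 = 5 − 5 − 0 = 0. So H_2 ≅ 0.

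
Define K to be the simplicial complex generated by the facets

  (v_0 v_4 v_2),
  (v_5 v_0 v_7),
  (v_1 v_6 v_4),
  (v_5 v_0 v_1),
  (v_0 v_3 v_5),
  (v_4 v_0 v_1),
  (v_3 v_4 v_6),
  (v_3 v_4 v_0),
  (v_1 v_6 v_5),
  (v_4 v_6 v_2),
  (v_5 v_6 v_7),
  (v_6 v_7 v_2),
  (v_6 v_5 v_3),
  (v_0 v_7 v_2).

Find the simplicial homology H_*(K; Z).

We work with the vertex ordering v_0 < v_1 < v_2 < v_3 < v_4 < v_5 < v_6 < v_7. The simplices of K, each written with vertices in increasing order, are:

  0-simplices (8): [v_0], [v_1], [v_2], [v_3], [v_4], [v_5], [v_6], [v_7]
  1-simplices (19): (19 of them)
  2-simplices (14): (14 of them)

so the chain groups are C_0 ≅ Z^8, C_1 ≅ Z^19, C_2 ≅ Z^14.

∂_1: C_1 → C_0 is given by ∂[p,q] = [q] − [p]. For instance
  ∂[v_0,v_7] = [v_7] − [v_0].
The 8×19 boundary matrix has rank 7 and Smith normal form diag(1,1,1,1,1,1,1).

The boundary map ∂_2: C_2 → C_1 sends each 2-simplex [p,q,r] to [q,r] − [p,r] + [p,q]. For instance
  ∂[v_1,v_4,v_6] = [v_4,v_6] − [v_1,v_6] + [v_1,v_4],
  ∂[v_1,v_5,v_6] = [v_5,v_6] − [v_1,v_6] + [v_1,v_5].
As a 19×14 matrix over Z this has rank 12, with invariant factors (1,1,1,1,1,1,1,1,1,1,1,1).

From H_k ≅ ker(∂_k) / im(∂_{k+1}) we obtain:

  H_0: rank C_0 − rank ∂_1 = 8 − 7 = 1, and the invariant factors of ∂_1 are all 1, so H_0 ≅ Z.
  H_1: rank ker ∂_1 − rank ∂_2 = (19 − 7) − 12 = 0, and the invariant factors of ∂_2 are all 1, so H_1 ≅ 0.
  H_2: rank ker ∂_2 − rank ∂_3 = (14 − 12) − 0 = 2, and there is no ∂_3, so H_2 ≅ Z^2.

As a check, the Euler characteristic is 8 − 19 + 14 = 3, which agrees with 1 − 0 + 2 = 3.

H_0 ≅ Z,  H_1 = 0,  H_2 ≅ Z^2.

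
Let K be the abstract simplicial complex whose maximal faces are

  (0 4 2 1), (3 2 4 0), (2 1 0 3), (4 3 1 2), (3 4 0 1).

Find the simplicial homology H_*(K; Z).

Fix the vertex order 0 < 1 < 2 < 3 < 4 and write every simplex with vertices in increasing order. Then dim K = 3 and the simplices of K are:

  0-simplices (5): [0], [1], [2], [3], [4]
  1-simplices (10): [0,1], [0,2], [0,3], [0,4], [1,2], [1,3], [1,4], [2,3], [2,4], [3,4]
  2-simplices (10): [0,1,2], [0,1,3], [0,1,4], [0,2,3], [0,2,4], [0,3,4], [1,2,3], [1,2,4], [1,3,4], [2,3,4]
  3-simplices (5): [0,1,2,3], [0,1,2,4], [0,1,3,4], [0,2,3,4], [1,2,3,4]

so the chain groups are C_0 ≅ Z^5, C_1 ≅ Z^10, C_2 ≅ Z^10, C_3 ≅ Z^5.

∂_1: C_1 → C_0 maps an edge to its endpoints' difference, ∂[p,q] = q − p.
The 5×10 boundary matrix has rank 4 and Smith normal form diag(1,1,1,1).

Boundary ∂_2: C_2 → C_1 sends each 2-simplex [p,q,r] to [q,r] − [p,r] + [p,q]. For instance
  ∂[1,3,4] = [3,4] − [1,4] + [1,3],
  ∂[0,1,3] = [1,3] − [0,3] + [0,1].
The 10×10 boundary matrix has rank 6 and Smith normal form diag(1,1,1,1,1,1).

∂_3: C_3 → C_2 sends each 3-simplex σ to the alternating sum Σ_i (−1)^i (σ with its i-th vertex removed). For instance
  ∂[1,2,3,4] = [2,3,4] − [1,3,4] + [1,2,4] − [1,2,3],
  ∂[0,1,2,3] = [1,2,3] − [0,2,3] + [0,1,3] − [0,1,2].
The resulting 10×5 matrix has rank 4, and its Smith normal form has invariant factors (1,1,1,1).

From H_k ≅ ker(∂_k) / im(∂_{k+1}) we obtain:

  H_0: rank C_0 − rank ∂_1 = 5 − 4 = 1, and the invariant factors of ∂_1 are all 1, so H_0 = Z.
  H_1: rank ker ∂_1 − rank ∂_2 = (10 − 4) − 6 = 0, and the invariant factors of ∂_2 are all 1, so H_1 = 0.
  H_2: rank ker ∂_2 − rank ∂_3 = (10 − 6) − 4 = 0, and the invariant factors of ∂_3 are all 1, so H_2 = 0.
  H_3: rank ker ∂_3 − rank ∂_4 = (5 − 4) − 0 = 1, and there is no ∂_4, so H_3 = Z.

As a check, the Euler characteristic is 5 − 10 + 10 − 5 = 0, which agrees with 1 − 0 + 0 − 1 = 0.

H_0 ≅ Z,  H_1 = 0,  H_2 = 0,  H_3 ≅ Z.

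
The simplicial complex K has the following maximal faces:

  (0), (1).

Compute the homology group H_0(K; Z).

We work with the vertex ordering 0 < 1. The simplices of K, each written with vertices in increasing order, are:

  0-simplices (2): [0], [1]

giving chain groups C_0 ≅ Z^2.

Computing H_k = (kernel of ∂_k) / (image of ∂_{k+1}):

  H_0: rank C_0 − rank ∂_1 = 2 − 0 = 2, and there is no ∂_1, so H_0 = Z^2.

(K is a triangulation of a set of 2 points.)

H_0 ≅ Z^2.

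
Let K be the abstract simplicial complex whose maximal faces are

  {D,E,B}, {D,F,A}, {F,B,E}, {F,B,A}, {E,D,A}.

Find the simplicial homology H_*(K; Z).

K has 5 vertices, 10 edges, 5 triangles.
rank ∂_0 = 0, rank ∂_1 = 4 ⇒ b_0 = 5 − 0 − 4 = 1; all invariant factors of ∂_1 are 1 so no torsion. So H_0 ≅ Z.
rank ∂_1 = 4, rank ∂_2 = 5 ⇒ b_1 = 10 − 4 − 5 = 1; all invariant factors of ∂_2 are 1 so no torsion. So H_1 ≅ Z.
rank ∂_2 = 5, rank ∂_3 = 0 ⇒ b_2 = 5 − 5 − 0 = 0. So H_2 ≅ 0.

H_0 ≅ Z,  H_1 ≅ Z,  H_2 = 0.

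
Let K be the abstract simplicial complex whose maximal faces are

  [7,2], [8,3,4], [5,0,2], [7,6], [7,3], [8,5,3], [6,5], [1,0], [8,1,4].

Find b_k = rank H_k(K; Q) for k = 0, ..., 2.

We work with the vertex ordering 0 < 1 < 2 < 3 < 4 < 5 < 6 < 7 < 8. The simplices of K, each written with vertices in increasing order, are:

  0-simplices (9): [0], [1], [2], [3], [4], [5], [6], [7], [8]
  1-simplices (15): [0,1], [0,2], [0,5], [1,4], [1,8], [2,5], [2,7], [3,4], [3,5], [3,7], [3,8], [4,8], [5,6], [5,8], [6,7]
  2-simplices (4): [0,2,5], [1,4,8], [3,4,8], [3,5,8]

giving chain groups C_0 ≅ Z^9, C_1 ≅ Z^15, C_2 ≅ Z^4.

∂_1: C_1 → C_0 maps an edge to its endpoints' difference, ∂[p,q] = q − p. For instance
  ∂[1,8] = [8] − [1].
This gives a 9×15 integer matrix of rank 8; reducing to Smith normal form yields diagonal entries (1,1,1,1,1,1,1,1).

Boundary ∂_2: C_2 → C_1 acts by ∂[p,q,r] = [q,r] − [p,r] + [p,q]. For instance
  ∂[1,4,8] = [4,8] − [1,8] + [1,4],
  ∂[0,2,5] = [2,5] − [0,5] + [0,2].
As a 15×4 matrix over Z this has rank 4, with invariant factors (1,1,1,1).

Reading off H_k = ker ∂_k / im ∂_{k+1}:

  H_0: rank C_0 − rank ∂_1 = 9 − 8 = 1, and the invariant factors of ∂_1 are all 1, so H_0 = Z.
  H_1: rank ker ∂_1 − rank ∂_2 = (15 − 8) − 4 = 3, and the invariant factors of ∂_2 are all 1, so H_1 = Z^3.
  H_2: rank ker ∂_2 − rank ∂_3 = (4 − 4) − 0 = 0, and there is no ∂_3, so H_2 = 0.

Hence the Betti numbers are b_0 = 1, b_1 = 3, b_2 = 0.

b_0 = 1, b_1 = 3, b_2 = 0.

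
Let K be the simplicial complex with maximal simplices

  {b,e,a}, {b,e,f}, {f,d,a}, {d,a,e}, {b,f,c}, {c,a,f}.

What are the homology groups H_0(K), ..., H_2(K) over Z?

K has 6 vertices, 12 edges, 6 triangles.
rank ∂_0 = 0, rank ∂_1 = 5 ⇒ b_0 = 6 − 0 − 5 = 1; all invariant factors of ∂_1 are 1 so no torsion. So H_0 ≅ Z.
rank ∂_1 = 5, rank ∂_2 = 6 ⇒ b_1 = 12 − 5 − 6 = 1; all invariant factors of ∂_2 are 1 so no torsion. So H_1 ≅ Z.
rank ∂_2 = 6, rank ∂_3 = 0 ⇒ b_2 = 6 − 6 − 0 = 0. So H_2 ≅ 0.

H_0 ≅ Z,  H_1 ≅ Z,  H_2 = 0.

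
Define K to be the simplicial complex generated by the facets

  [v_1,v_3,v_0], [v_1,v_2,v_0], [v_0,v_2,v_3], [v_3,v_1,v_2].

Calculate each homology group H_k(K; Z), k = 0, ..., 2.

Fix the vertex order v_0 < v_1 < v_2 < v_3 and write every simplex with vertices in increasing order. Then dim K = 2 and the simplices of K are:

  0-simplices (4): [v_0], [v_1], [v_2], [v_3]
  1-simplices (6): [v_0,v_1], [v_0,v_2], [v_0,v_3], [v_1,v_2], [v_1,v_3], [v_2,v_3]
  2-simplices (4): [v_0,v_1,v_2], [v_0,v_1,v_3], [v_0,v_2,v_3], [v_1,v_2,v_3]

so the chain groups are C_0 ≅ Z^4, C_1 ≅ Z^6, C_2 ≅ Z^4.

The boundary map ∂_1: C_1 → C_0 maps an edge to its endpoints' difference, ∂[p,q] = q − p. For instance
  ∂[v_0,v_2] = [v_2] − [v_0].
The resulting 4×6 matrix has rank 3, and its Smith normal form has invariant factors (1,1,1).

The boundary map ∂_2: C_2 → C_1 sends each 2-simplex [p,q,r] to [q,r] − [p,r] + [p,q]. For instance
  ∂[v_0,v_1,v_2] = [v_1,v_2] − [v_0,v_2] + [v_0,v_1],
  ∂[v_1,v_2,v_3] = [v_2,v_3] − [v_1,v_3] + [v_1,v_2].
As a 6×4 matrix over Z this has rank 3, with invariant factors (1,1,1).

Reading off H_k = ker ∂_k / im ∂_{k+1}:

  H_0: rank C_0 − rank ∂_1 = 4 − 3 = 1, and the invariant factors of ∂_1 are all 1, so H_0 = Z.
  H_1: rank ker ∂_1 − rank ∂_2 = (6 − 3) − 3 = 0, and the invariant factors of ∂_2 are all 1, so H_1 = 0.
  H_2: rank ker ∂_2 − rank ∂_3 = (4 − 3) − 0 = 1, and there is no ∂_3, so H_2 = Z.

As a check, the Euler characteristic is 4 − 6 + 4 = 2, which agrees with 1 − 0 + 1 = 2.

H_0 ≅ Z,  H_1 = 0,  H_2 ≅ Z.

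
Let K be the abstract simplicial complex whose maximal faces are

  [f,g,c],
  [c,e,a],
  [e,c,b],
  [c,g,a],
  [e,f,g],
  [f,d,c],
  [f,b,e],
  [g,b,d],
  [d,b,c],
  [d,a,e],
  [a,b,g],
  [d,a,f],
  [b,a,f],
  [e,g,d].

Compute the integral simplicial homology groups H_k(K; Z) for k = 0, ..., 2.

H_0 ≅ Z,  H_1 ≅ Z^2,  H_2 ≅ Z.

We work with the vertex ordering a < b < c < d < e < f < g. The simplices of K, each written with vertices in increasing order, are:

  0-simplices (7): a, b, c, d, e, f, g
  1-simplices (21): ab, ac, ad, ae, af, ag, bc, bd, be, bf, bg, cd, ce, cf, cg, de, df, dg, ef, eg, fg
  2-simplices (14): abf, abg, ace, acg, ade, adf, bcd, bce, bdg, bef, cdf, cfg, deg, efg

Hence C_0 ≅ Z^7, C_1 ≅ Z^21, C_2 ≅ Z^14.

The boundary map ∂_1: C_1 → C_0 sends each edge [p,q] (with p < q) to q − p. For instance
  ∂dg = g − d.
This gives a 7×21 integer matrix of rank 6; reducing to Smith normal form yields diagonal entries (1,1,1,1,1,1).

Boundary ∂_2: C_2 → C_1 sends each 2-simplex [p,q,r] to [q,r] − [p,r] + [p,q]. For instance
  ∂bdg = dg − bg + bd,
  ∂abf = bf − af + ab.
The 21×14 boundary matrix has rank 13 and Smith normal form diag(1,1,1,1,1,1,1,1,1,1,1,1,1).

Computing H_k = (kernel of ∂_k) / (image of ∂_{k+1}):

  H_0: rank C_0 − rank ∂_1 = 7 − 6 = 1, and the invariant factors of ∂_1 are all 1, so H_0 = Z.
  H_1: rank ker ∂_1 − rank ∂_2 = (21 − 6) − 13 = 2, and the invariant factors of ∂_2 are all 1, so H_1 = Z^2.
  H_2: rank ker ∂_2 − rank ∂_3 = (14 − 13) − 0 = 1, and there is no ∂_3, so H_2 = Z.

As a check, the Euler characteristic is 7 − 21 + 14 = 0, which agrees with 1 − 2 + 1 = 0.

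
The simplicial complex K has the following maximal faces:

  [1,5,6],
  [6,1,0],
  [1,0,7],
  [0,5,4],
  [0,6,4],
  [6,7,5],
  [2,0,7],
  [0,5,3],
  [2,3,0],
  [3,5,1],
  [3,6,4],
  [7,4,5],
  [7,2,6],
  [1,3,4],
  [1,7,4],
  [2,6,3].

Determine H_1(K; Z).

H_1 ≅ Z^2.

K has 8 vertices, 24 edges, 16 triangles.
rank ∂_1 = 7, rank ∂_2 = 15 ⇒ b_1 = 24 − 7 − 15 = 2; all invariant factors of ∂_2 are 1 so no torsion. So H_1 ≅ Z^2.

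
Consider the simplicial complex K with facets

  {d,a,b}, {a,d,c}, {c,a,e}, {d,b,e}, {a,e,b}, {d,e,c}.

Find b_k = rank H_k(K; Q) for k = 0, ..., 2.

b_0 = 1, b_1 = 0, b_2 = 1.

Fix the vertex order a < b < c < d < e and write every simplex with vertices in increasing order. Then dim K = 2 and the simplices of K are:

  0-simplices (5): a, b, c, d, e
  1-simplices (9): ab, ac, ad, ae, bd, be, cd, ce, de
  2-simplices (6): abd, abe, acd, ace, bde, cde

Hence C_0 ≅ Z^5, C_1 ≅ Z^9, C_2 ≅ Z^6.

The boundary map ∂_1: C_1 → C_0 sends each edge [p,q] (with p < q) to q − p. For instance
  ∂ab = b − a.
The 5×9 boundary matrix has rank 4 and Smith normal form diag(1,1,1,1).

Boundary ∂_2: C_2 → C_1 maps a triangle to the signed sum of its edges. For instance
  ∂acd = cd − ad + ac,
  ∂bde = de − be + bd.
The 9×6 boundary matrix has rank 5 and Smith normal form diag(1,1,1,1,1).

From H_k ≅ ker(∂_k) / im(∂_{k+1}) we obtain:

  H_0: rank C_0 − rank ∂_1 = 5 − 4 = 1, and the invariant factors of ∂_1 are all 1, so H_0 ≅ Z.
  H_1: rank ker ∂_1 − rank ∂_2 = (9 − 4) − 5 = 0, and the invariant factors of ∂_2 are all 1, so H_1 ≅ 0.
  H_2: rank ker ∂_2 − rank ∂_3 = (6 − 5) − 0 = 1, and there is no ∂_3, so H_2 ≅ Z.

Hence the Betti numbers are b_0 = 1, b_1 = 0, b_2 = 1.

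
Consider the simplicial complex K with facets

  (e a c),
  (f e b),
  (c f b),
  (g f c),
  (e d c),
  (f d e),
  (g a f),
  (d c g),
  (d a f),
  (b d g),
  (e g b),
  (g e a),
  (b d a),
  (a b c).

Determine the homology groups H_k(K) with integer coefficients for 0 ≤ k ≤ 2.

We work with the vertex ordering a < b < c < d < e < f < g. The simplices of K, each written with vertices in increasing order, are:

  0-simplices (7): a, b, c, d, e, f, g
  1-simplices (21): ab, ac, ad, ae, af, ag, bc, bd, be, bf, bg, cd, ce, cf, cg, de, df, dg, ef, eg, fg
  2-simplices (14): abc, abd, ace, adf, aeg, afg, bcf, bdg, bef, beg, cde, cdg, cfg, def

so the chain groups are C_0 ≅ Z^7, C_1 ≅ Z^21, C_2 ≅ Z^14.

Boundary ∂_1: C_1 → C_0 is given by ∂[p,q] = [q] − [p].
The 7×21 boundary matrix has rank 6 and Smith normal form diag(1,1,1,1,1,1).

Boundary ∂_2: C_2 → C_1 sends each 2-simplex [p,q,r] to [q,r] − [p,r] + [p,q]. For instance
  ∂adf = df − af + ad,
  ∂cde = de − ce + cd.
The 21×14 boundary matrix has rank 13 and Smith normal form diag(1,1,1,1,1,1,1,1,1,1,1,1,1).

Now H_k = ker ∂_k / im ∂_{k+1}, so:

  H_0: rank C_0 − rank ∂_1 = 7 − 6 = 1, and the invariant factors of ∂_1 are all 1, so H_0 ≅ Z.
  H_1: rank ker ∂_1 − rank ∂_2 = (21 − 6) − 13 = 2, and the invariant factors of ∂_2 are all 1, so H_1 ≅ Z^2.
  H_2: rank ker ∂_2 − rank ∂_3 = (14 − 13) − 0 = 1, and there is no ∂_3, so H_2 ≅ Z.

As a check, the Euler characteristic is 7 − 21 + 14 = 0, which agrees with 1 − 2 + 1 = 0.

H_0 ≅ Z,  H_1 ≅ Z^2,  H_2 ≅ Z.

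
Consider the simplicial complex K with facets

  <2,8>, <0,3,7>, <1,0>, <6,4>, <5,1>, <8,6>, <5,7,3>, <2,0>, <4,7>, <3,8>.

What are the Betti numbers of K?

b_0 = 1, b_1 = 3, b_2 = 0.

Take the total order 0 < 1 < 2 < 3 < 4 < 5 < 6 < 7 < 8 on the vertex set. Then K (dimension 2) consists of the simplices:

  0-simplices (9): [0], [1], [2], [3], [4], [5], [6], [7], [8]
  1-simplices (13): [0,1], [0,2], [0,3], [0,7], [1,5], [2,8], [3,5], [3,7], [3,8], [4,6], [4,7], [5,7], [6,8]
  2-simplices (2): [0,3,7], [3,5,7]

Hence C_0 ≅ Z^9, C_1 ≅ Z^13, C_2 ≅ Z^2.

∂_1: C_1 → C_0 maps an edge to its endpoints' difference, ∂[p,q] = q − p. For instance
  ∂[3,7] = [7] − [3].
The 9×13 boundary matrix has rank 8 and Smith normal form diag(1,1,1,1,1,1,1,1).

The boundary map ∂_2: C_2 → C_1 maps a triangle to the signed sum of its edges. For instance
  ∂[3,5,7] = [5,7] − [3,7] + [3,5],
  ∂[0,3,7] = [3,7] − [0,7] + [0,3].
This gives a 13×2 integer matrix of rank 2; reducing to Smith normal form yields diagonal entries (1,1).

From H_k ≅ ker(∂_k) / im(∂_{k+1}) we obtain:

  H_0: rank C_0 − rank ∂_1 = 9 − 8 = 1, and the invariant factors of ∂_1 are all 1, so H_0 ≅ Z.
  H_1: rank ker ∂_1 − rank ∂_2 = (13 − 8) − 2 = 3, and the invariant factors of ∂_2 are all 1, so H_1 ≅ Z^3.
  H_2: rank ker ∂_2 − rank ∂_3 = (2 − 2) − 0 = 0, and there is no ∂_3, so H_2 ≅ 0.

As a check, the Euler characteristic is 9 − 13 + 2 = -2, which agrees with 1 − 3 + 0 = -2.

Hence the Betti numbers are b_0 = 1, b_1 = 3, b_2 = 0.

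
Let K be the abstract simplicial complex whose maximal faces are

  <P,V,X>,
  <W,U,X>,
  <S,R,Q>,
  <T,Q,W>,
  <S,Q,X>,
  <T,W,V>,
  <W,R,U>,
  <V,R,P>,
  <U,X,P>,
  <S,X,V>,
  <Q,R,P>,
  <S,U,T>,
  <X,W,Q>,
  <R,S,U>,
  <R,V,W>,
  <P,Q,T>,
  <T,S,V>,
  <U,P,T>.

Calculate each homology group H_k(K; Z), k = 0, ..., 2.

We work with the vertex ordering P < Q < R < S < T < U < V < W < X. The simplices of K, each written with vertices in increasing order, are:

  0-simplices (9): P, Q, R, S, T, U, V, W, X
  1-simplices (27): PQ, PR, PT, PU, PV, PX, QR, QS, QT, QW, QX, RS, RU, RV, RW, ST, SU, SV, SX, TU, TV, TW, UW, UX, VW, VX, WX
  2-simplices (18): PQR, PQT, PRV, PTU, PUX, PVX, QRS, QSX, QTW, QWX, RSU, RUW, RVW, STU, STV, SVX, TVW, UWX

giving chain groups C_0 ≅ Z^9, C_1 ≅ Z^27, C_2 ≅ Z^18.

∂_1: C_1 → C_0 sends each edge [p,q] (with p < q) to q − p. For instance
  ∂RW = W − R.
As a 9×27 matrix over Z this has rank 8, with invariant factors (1,1,1,1,1,1,1,1).

∂_2: C_2 → C_1 sends each 2-simplex [p,q,r] to [q,r] − [p,r] + [p,q]. For instance
  ∂PQT = QT − PT + PQ,
  ∂PUX = UX − PX + PU.
This gives a 27×18 integer matrix of rank 17; reducing to Smith normal form yields diagonal entries (1,1,1,1,1,1,1,1,1,1,1,1,1,1,1,1,1).

Computing H_k = (kernel of ∂_k) / (image of ∂_{k+1}):

  H_0: rank C_0 − rank ∂_1 = 9 − 8 = 1, and the invariant factors of ∂_1 are all 1, so H_0 ≅ Z.
  H_1: rank ker ∂_1 − rank ∂_2 = (27 − 8) − 17 = 2, and the invariant factors of ∂_2 are all 1, so H_1 ≅ Z^2.
  H_2: rank ker ∂_2 − rank ∂_3 = (18 − 17) − 0 = 1, and there is no ∂_3, so H_2 ≅ Z.

As a check, the Euler characteristic is 9 − 27 + 18 = 0, which agrees with 1 − 2 + 1 = 0.
(K is a triangulation of the torus T^2.)

H_0 ≅ Z,  H_1 ≅ Z^2,  H_2 ≅ Z.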